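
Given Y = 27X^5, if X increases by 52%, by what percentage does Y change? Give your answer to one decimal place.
711.4%

For Y = 27X^5:
If X → X(1 + 0.52)
Then Y → Y · (1 + 0.52)^5
     ≈ Y · 8.1137

Percentage change = ((1 + 0.52)^5 − 1) × 100% ≈ 711.4%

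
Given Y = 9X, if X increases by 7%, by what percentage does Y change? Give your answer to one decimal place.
7.0%

For Y = 9X:
If X → X(1 + 0.07)
Then Y → Y · (1 + 0.07)^1
     = Y · 1.0700

Percentage change = ((1 + 0.07)^1 − 1) × 100% = 7.0%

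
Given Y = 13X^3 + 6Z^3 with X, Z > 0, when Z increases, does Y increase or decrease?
Y increases

Taking the partial derivative:
∂Y/∂Z = 18Z^2

∂Y/∂Z = 18Z^2 > 0 (assuming positive values)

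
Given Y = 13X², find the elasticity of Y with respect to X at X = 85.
Elasticity = 2

Elasticity = (dY/dX) · (X/Y)

dY/dX = 26·X
At X = 85: dY/dX = 2210, Y = 93925

Elasticity = 2210 · (85 / 93925) = 2

Interpretation: for a small percentage change in X, the percentage change in Y is approximately 2.00 times as large.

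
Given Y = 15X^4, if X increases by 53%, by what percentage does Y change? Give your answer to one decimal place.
448.0%

For Y = 15X^4:
If X → X(1 + 0.53)
Then Y → Y · (1 + 0.53)^4
     ≈ Y · 5.4798

Percentage change = ((1 + 0.53)^4 − 1) × 100% ≈ 448.0%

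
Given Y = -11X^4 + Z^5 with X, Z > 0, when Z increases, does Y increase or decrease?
Y increases

Taking the partial derivative:
∂Y/∂Z = 5Z^4

∂Y/∂Z = 5Z^4 > 0 (assuming positive values)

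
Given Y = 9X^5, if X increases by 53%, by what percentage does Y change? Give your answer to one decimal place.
738.4%

For Y = 9X^5:
If X → X(1 + 0.53)
Then Y → Y · (1 + 0.53)^5
     ≈ Y · 8.3841

Percentage change = ((1 + 0.53)^5 − 1) × 100% ≈ 738.4%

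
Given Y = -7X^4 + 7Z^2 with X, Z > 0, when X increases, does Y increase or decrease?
Y decreases

Taking the partial derivative:
∂Y/∂X = -28X^3

∂Y/∂X = -28X^3 < 0 (assuming positive values)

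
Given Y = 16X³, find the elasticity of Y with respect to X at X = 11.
Elasticity = 3

Elasticity = (dY/dX) · (X/Y)

dY/dX = 48·X²
At X = 11: dY/dX = 5808, Y = 21296

Elasticity = 5808 · (11 / 21296) = 3

Interpretation: for a small percentage change in X, the percentage change in Y is approximately 3.00 times as large.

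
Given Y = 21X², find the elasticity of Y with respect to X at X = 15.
Elasticity = 2

Elasticity = (dY/dX) · (X/Y)

dY/dX = 42·X
At X = 15: dY/dX = 630, Y = 4725

Elasticity = 630 · (15 / 4725) = 2

Interpretation: for a small percentage change in X, the percentage change in Y is approximately 2.00 times as large.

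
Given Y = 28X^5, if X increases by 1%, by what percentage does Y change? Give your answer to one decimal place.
5.1%

For Y = 28X^5:
If X → X(1 + 0.01)
Then Y → Y · (1 + 0.01)^5
     ≈ Y · 1.0510

Percentage change = ((1 + 0.01)^5 − 1) × 100% ≈ 5.1%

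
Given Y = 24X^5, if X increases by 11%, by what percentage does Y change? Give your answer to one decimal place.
68.5%

For Y = 24X^5:
If X → X(1 + 0.11)
Then Y → Y · (1 + 0.11)^5
     ≈ Y · 1.6851

Percentage change = ((1 + 0.11)^5 − 1) × 100% ≈ 68.5%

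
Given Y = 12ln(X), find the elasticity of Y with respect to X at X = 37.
Elasticity = 1/ln(37) ≈ 0.2769

Elasticity = (dY/dX) · (X/Y)

dY/dX = 12/X
At X = 37: dY/dX = 12/37, Y = 12·ln(37)

Elasticity = (12/37) · (37 / (12·ln(37))) = 1/ln(37) ≈ 0.2769

Interpretation: for a small percentage change in X, the percentage change in Y is approximately 0.28 times as large.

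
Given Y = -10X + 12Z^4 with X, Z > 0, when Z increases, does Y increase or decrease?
Y increases

Taking the partial derivative:
∂Y/∂Z = 48Z^3

∂Y/∂Z = 48Z^3 > 0 (assuming positive values)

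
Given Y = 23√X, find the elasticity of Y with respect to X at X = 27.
Elasticity = 1/2

Elasticity = (dY/dX) · (X/Y)

dY/dX = 23/(2·√X)
At X = 27: dY/dX = 23·√3/18, Y = 69·√3

Elasticity = (23·√3/18) · (27 / (69·√3)) = 1/2

Interpretation: for a small percentage change in X, the percentage change in Y is approximately 0.50 times as large.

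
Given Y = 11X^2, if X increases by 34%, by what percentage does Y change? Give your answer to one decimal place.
79.6%

For Y = 11X^2:
If X → X(1 + 0.34)
Then Y → Y · (1 + 0.34)^2
     = Y · 1.7956

Percentage change = ((1 + 0.34)^2 − 1) × 100% ≈ 79.6%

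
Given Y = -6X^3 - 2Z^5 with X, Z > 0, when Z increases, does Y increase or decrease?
Y decreases

Taking the partial derivative:
∂Y/∂Z = -10Z^4

∂Y/∂Z = -10Z^4 < 0 (assuming positive values)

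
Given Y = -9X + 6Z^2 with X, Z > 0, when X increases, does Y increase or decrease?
Y decreases

Taking the partial derivative:
∂Y/∂X = -9

∂Y/∂X = -9 < 0 (assuming positive values)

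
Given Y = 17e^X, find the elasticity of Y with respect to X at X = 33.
Elasticity = 33

Elasticity = (dY/dX) · (X/Y)

dY/dX = 17·e^X
At X = 33: dY/dX = 17·e^33, Y = 17·e^33

Elasticity = (17·e^33) · (33 / (17·e^33)) = 33

Interpretation: for a small percentage change in X, the percentage change in Y is approximately 33.00 times as large.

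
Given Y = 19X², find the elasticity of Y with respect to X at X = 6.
Elasticity = 2

Elasticity = (dY/dX) · (X/Y)

dY/dX = 38·X
At X = 6: dY/dX = 228, Y = 684

Elasticity = 228 · (6 / 684) = 2

Interpretation: for a small percentage change in X, the percentage change in Y is approximately 2.00 times as large.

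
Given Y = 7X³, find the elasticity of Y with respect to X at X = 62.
Elasticity = 3

Elasticity = (dY/dX) · (X/Y)

dY/dX = 21·X²
At X = 62: dY/dX = 80724, Y = 1668296

Elasticity = 80724 · (62 / 1668296) = 3

Interpretation: for a small percentage change in X, the percentage change in Y is approximately 3.00 times as large.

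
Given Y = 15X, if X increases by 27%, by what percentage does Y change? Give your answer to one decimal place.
27.0%

For Y = 15X:
If X → X(1 + 0.27)
Then Y → Y · (1 + 0.27)^1
     = Y · 1.2700

Percentage change = ((1 + 0.27)^1 − 1) × 100% = 27.0%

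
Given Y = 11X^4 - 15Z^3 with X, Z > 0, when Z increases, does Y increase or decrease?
Y decreases

Taking the partial derivative:
∂Y/∂Z = -45Z^2

∂Y/∂Z = -45Z^2 < 0 (assuming positive values)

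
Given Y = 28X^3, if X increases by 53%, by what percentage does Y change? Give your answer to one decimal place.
258.2%

For Y = 28X^3:
If X → X(1 + 0.53)
Then Y → Y · (1 + 0.53)^3
     ≈ Y · 3.5816

Percentage change = ((1 + 0.53)^3 − 1) × 100% ≈ 258.2%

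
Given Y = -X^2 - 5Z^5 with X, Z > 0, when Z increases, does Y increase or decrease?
Y decreases

Taking the partial derivative:
∂Y/∂Z = -25Z^4

∂Y/∂Z = -25Z^4 < 0 (assuming positive values)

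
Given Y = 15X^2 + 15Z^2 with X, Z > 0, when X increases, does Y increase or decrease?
Y increases

Taking the partial derivative:
∂Y/∂X = 30X

∂Y/∂X = 30X > 0 (assuming positive values)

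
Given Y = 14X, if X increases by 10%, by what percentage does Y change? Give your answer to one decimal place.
10.0%

For Y = 14X:
If X → X(1 + 0.1)
Then Y → Y · (1 + 0.1)^1
     = Y · 1.1000

Percentage change = ((1 + 0.1)^1 − 1) × 100% = 10.0%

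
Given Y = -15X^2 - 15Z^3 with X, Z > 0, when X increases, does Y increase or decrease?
Y decreases

Taking the partial derivative:
∂Y/∂X = -30X

∂Y/∂X = -30X < 0 (assuming positive values)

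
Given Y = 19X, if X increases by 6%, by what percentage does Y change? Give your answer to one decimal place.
6.0%

For Y = 19X:
If X → X(1 + 0.06)
Then Y → Y · (1 + 0.06)^1
     = Y · 1.0600

Percentage change = ((1 + 0.06)^1 − 1) × 100% = 6.0%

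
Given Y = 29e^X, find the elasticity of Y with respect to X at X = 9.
Elasticity = 9

Elasticity = (dY/dX) · (X/Y)

dY/dX = 29·e^X
At X = 9: dY/dX = 29·e^9, Y = 29·e^9

Elasticity = (29·e^9) · (9 / (29·e^9)) = 9

Interpretation: for a small percentage change in X, the percentage change in Y is approximately 9.00 times as large.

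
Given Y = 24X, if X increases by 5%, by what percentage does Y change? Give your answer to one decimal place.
5.0%

For Y = 24X:
If X → X(1 + 0.05)
Then Y → Y · (1 + 0.05)^1
     = Y · 1.0500

Percentage change = ((1 + 0.05)^1 − 1) × 100% = 5.0%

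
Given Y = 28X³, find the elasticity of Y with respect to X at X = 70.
Elasticity = 3

Elasticity = (dY/dX) · (X/Y)

dY/dX = 84·X²
At X = 70: dY/dX = 411600, Y = 9604000

Elasticity = 411600 · (70 / 9604000) = 3

Interpretation: for a small percentage change in X, the percentage change in Y is approximately 3.00 times as large.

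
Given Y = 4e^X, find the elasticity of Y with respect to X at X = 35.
Elasticity = 35

Elasticity = (dY/dX) · (X/Y)

dY/dX = 4·e^X
At X = 35: dY/dX = 4·e^35, Y = 4·e^35

Elasticity = (4·e^35) · (35 / (4·e^35)) = 35

Interpretation: for a small percentage change in X, the percentage change in Y is approximately 35.00 times as large.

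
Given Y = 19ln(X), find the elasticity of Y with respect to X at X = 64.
Elasticity = 1/ln(64) ≈ 0.2404

Elasticity = (dY/dX) · (X/Y)

dY/dX = 19/X
At X = 64: dY/dX = 19/64, Y = 19·ln(64)

Elasticity = (19/64) · (64 / (19·ln(64))) = 1/ln(64) ≈ 0.2404

Interpretation: for a small percentage change in X, the percentage change in Y is approximately 0.24 times as large.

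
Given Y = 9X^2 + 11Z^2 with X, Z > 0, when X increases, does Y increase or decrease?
Y increases

Taking the partial derivative:
∂Y/∂X = 18X

∂Y/∂X = 18X > 0 (assuming positive values)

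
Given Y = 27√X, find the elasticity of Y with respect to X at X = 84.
Elasticity = 1/2

Elasticity = (dY/dX) · (X/Y)

dY/dX = 27/(2·√X)
At X = 84: dY/dX = 9·√21/28, Y = 54·√21

Elasticity = (9·√21/28) · (84 / (54·√21)) = 1/2

Interpretation: for a small percentage change in X, the percentage change in Y is approximately 0.50 times as large.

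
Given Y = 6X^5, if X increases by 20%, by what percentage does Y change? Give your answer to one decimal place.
148.8%

For Y = 6X^5:
If X → X(1 + 0.2)
Then Y → Y · (1 + 0.2)^5
     ≈ Y · 2.4883

Percentage change = ((1 + 0.2)^5 − 1) × 100% ≈ 148.8%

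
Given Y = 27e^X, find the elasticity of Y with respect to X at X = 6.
Elasticity = 6

Elasticity = (dY/dX) · (X/Y)

dY/dX = 27·e^X
At X = 6: dY/dX = 27·e^6, Y = 27·e^6

Elasticity = (27·e^6) · (6 / (27·e^6)) = 6

Interpretation: for a small percentage change in X, the percentage change in Y is approximately 6.00 times as large.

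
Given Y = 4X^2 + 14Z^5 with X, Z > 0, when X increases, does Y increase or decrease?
Y increases

Taking the partial derivative:
∂Y/∂X = 8X

∂Y/∂X = 8X > 0 (assuming positive values)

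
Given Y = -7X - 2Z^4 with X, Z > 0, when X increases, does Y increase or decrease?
Y decreases

Taking the partial derivative:
∂Y/∂X = -7

∂Y/∂X = -7 < 0 (assuming positive values)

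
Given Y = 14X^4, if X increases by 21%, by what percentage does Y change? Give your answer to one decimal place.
114.4%

For Y = 14X^4:
If X → X(1 + 0.21)
Then Y → Y · (1 + 0.21)^4
     ≈ Y · 2.1436

Percentage change = ((1 + 0.21)^4 − 1) × 100% ≈ 114.4%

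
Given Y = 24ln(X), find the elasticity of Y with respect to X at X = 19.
Elasticity = 1/ln(19) ≈ 0.3396

Elasticity = (dY/dX) · (X/Y)

dY/dX = 24/X
At X = 19: dY/dX = 24/19, Y = 24·ln(19)

Elasticity = (24/19) · (19 / (24·ln(19))) = 1/ln(19) ≈ 0.3396

Interpretation: for a small percentage change in X, the percentage change in Y is approximately 0.34 times as large.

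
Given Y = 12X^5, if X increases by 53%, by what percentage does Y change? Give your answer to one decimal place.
738.4%

For Y = 12X^5:
If X → X(1 + 0.53)
Then Y → Y · (1 + 0.53)^5
     ≈ Y · 8.3841

Percentage change = ((1 + 0.53)^5 − 1) × 100% ≈ 738.4%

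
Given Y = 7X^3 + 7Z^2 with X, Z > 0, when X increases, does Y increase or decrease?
Y increases

Taking the partial derivative:
∂Y/∂X = 21X^2

∂Y/∂X = 21X^2 > 0 (assuming positive values)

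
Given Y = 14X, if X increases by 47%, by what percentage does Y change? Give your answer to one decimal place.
47.0%

For Y = 14X:
If X → X(1 + 0.47)
Then Y → Y · (1 + 0.47)^1
     = Y · 1.4700

Percentage change = ((1 + 0.47)^1 − 1) × 100% = 47.0%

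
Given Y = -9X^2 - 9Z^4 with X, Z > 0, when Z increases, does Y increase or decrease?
Y decreases

Taking the partial derivative:
∂Y/∂Z = -36Z^3

∂Y/∂Z = -36Z^3 < 0 (assuming positive values)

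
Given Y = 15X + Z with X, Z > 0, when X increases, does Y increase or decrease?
Y increases

Taking the partial derivative:
∂Y/∂X = 15

∂Y/∂X = 15 > 0 (assuming positive values)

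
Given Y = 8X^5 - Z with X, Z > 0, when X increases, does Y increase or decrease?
Y increases

Taking the partial derivative:
∂Y/∂X = 40X^4

∂Y/∂X = 40X^4 > 0 (assuming positive values)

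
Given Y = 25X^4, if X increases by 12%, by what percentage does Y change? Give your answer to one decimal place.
57.4%

For Y = 25X^4:
If X → X(1 + 0.12)
Then Y → Y · (1 + 0.12)^4
     ≈ Y · 1.5735

Percentage change = ((1 + 0.12)^4 − 1) × 100% ≈ 57.4%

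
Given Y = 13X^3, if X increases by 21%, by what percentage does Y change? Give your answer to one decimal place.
77.2%

For Y = 13X^3:
If X → X(1 + 0.21)
Then Y → Y · (1 + 0.21)^3
     ≈ Y · 1.7716

Percentage change = ((1 + 0.21)^3 − 1) × 100% ≈ 77.2%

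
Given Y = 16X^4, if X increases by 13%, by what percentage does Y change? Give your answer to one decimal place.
63.0%

For Y = 16X^4:
If X → X(1 + 0.13)
Then Y → Y · (1 + 0.13)^4
     ≈ Y · 1.6305

Percentage change = ((1 + 0.13)^4 − 1) × 100% ≈ 63.0%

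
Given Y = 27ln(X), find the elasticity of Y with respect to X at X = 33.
Elasticity = 1/ln(33) ≈ 0.2860

Elasticity = (dY/dX) · (X/Y)

dY/dX = 27/X
At X = 33: dY/dX = 9/11, Y = 27·ln(33)

Elasticity = (9/11) · (33 / (27·ln(33))) = 1/ln(33) ≈ 0.2860

Interpretation: for a small percentage change in X, the percentage change in Y is approximately 0.29 times as large.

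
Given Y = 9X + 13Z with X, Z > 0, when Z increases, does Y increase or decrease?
Y increases

Taking the partial derivative:
∂Y/∂Z = 13

∂Y/∂Z = 13 > 0 (assuming positive values)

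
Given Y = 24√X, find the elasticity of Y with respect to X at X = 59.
Elasticity = 1/2

Elasticity = (dY/dX) · (X/Y)

dY/dX = 12/√X
At X = 59: dY/dX = 12·√59/59, Y = 24·√59

Elasticity = (12·√59/59) · (59 / (24·√59)) = 1/2

Interpretation: for a small percentage change in X, the percentage change in Y is approximately 0.50 times as large.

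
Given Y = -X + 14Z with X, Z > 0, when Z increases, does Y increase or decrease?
Y increases

Taking the partial derivative:
∂Y/∂Z = 14

∂Y/∂Z = 14 > 0 (assuming positive values)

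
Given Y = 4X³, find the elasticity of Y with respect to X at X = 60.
Elasticity = 3

Elasticity = (dY/dX) · (X/Y)

dY/dX = 12·X²
At X = 60: dY/dX = 43200, Y = 864000

Elasticity = 43200 · (60 / 864000) = 3

Interpretation: for a small percentage change in X, the percentage change in Y is approximately 3.00 times as large.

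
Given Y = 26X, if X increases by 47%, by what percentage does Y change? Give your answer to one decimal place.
47.0%

For Y = 26X:
If X → X(1 + 0.47)
Then Y → Y · (1 + 0.47)^1
     = Y · 1.4700

Percentage change = ((1 + 0.47)^1 − 1) × 100% = 47.0%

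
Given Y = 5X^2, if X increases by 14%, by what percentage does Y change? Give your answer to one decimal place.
30.0%

For Y = 5X^2:
If X → X(1 + 0.14)
Then Y → Y · (1 + 0.14)^2
     = Y · 1.2996

Percentage change = ((1 + 0.14)^2 − 1) × 100% ≈ 30.0%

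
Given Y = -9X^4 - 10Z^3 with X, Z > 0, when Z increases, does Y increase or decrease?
Y decreases

Taking the partial derivative:
∂Y/∂Z = -30Z^2

∂Y/∂Z = -30Z^2 < 0 (assuming positive values)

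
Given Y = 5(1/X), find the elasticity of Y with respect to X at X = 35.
Elasticity = -1

Elasticity = (dY/dX) · (X/Y)

dY/dX = -5/X²
At X = 35: dY/dX = -1/245, Y = 1/7

Elasticity = (-1/245) · (35 / (1/7)) = -1

Interpretation: for a small percentage change in X, the percentage change in Y is approximately -1.00 times as large.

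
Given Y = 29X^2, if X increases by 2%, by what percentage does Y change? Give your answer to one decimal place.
4.0%

For Y = 29X^2:
If X → X(1 + 0.02)
Then Y → Y · (1 + 0.02)^2
     = Y · 1.0404

Percentage change = ((1 + 0.02)^2 − 1) × 100% ≈ 4.0%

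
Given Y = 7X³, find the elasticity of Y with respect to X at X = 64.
Elasticity = 3

Elasticity = (dY/dX) · (X/Y)

dY/dX = 21·X²
At X = 64: dY/dX = 86016, Y = 1835008

Elasticity = 86016 · (64 / 1835008) = 3

Interpretation: for a small percentage change in X, the percentage change in Y is approximately 3.00 times as large.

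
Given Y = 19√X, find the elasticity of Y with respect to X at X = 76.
Elasticity = 1/2

Elasticity = (dY/dX) · (X/Y)

dY/dX = 19/(2·√X)
At X = 76: dY/dX = √19/4, Y = 38·√19

Elasticity = (√19/4) · (76 / (38·√19)) = 1/2

Interpretation: for a small percentage change in X, the percentage change in Y is approximately 0.50 times as large.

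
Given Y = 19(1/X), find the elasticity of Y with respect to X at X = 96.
Elasticity = -1

Elasticity = (dY/dX) · (X/Y)

dY/dX = -19/X²
At X = 96: dY/dX = -19/9216, Y = 19/96

Elasticity = (-19/9216) · (96 / (19/96)) = -1

Interpretation: for a small percentage change in X, the percentage change in Y is approximately -1.00 times as large.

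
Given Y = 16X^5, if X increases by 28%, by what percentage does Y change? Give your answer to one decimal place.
243.6%

For Y = 16X^5:
If X → X(1 + 0.28)
Then Y → Y · (1 + 0.28)^5
     ≈ Y · 3.4360

Percentage change = ((1 + 0.28)^5 − 1) × 100% ≈ 243.6%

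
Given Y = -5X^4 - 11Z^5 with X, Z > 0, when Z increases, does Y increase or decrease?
Y decreases

Taking the partial derivative:
∂Y/∂Z = -55Z^4

∂Y/∂Z = -55Z^4 < 0 (assuming positive values)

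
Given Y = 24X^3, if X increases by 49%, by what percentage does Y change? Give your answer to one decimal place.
230.8%

For Y = 24X^3:
If X → X(1 + 0.49)
Then Y → Y · (1 + 0.49)^3
     ≈ Y · 3.3079

Percentage change = ((1 + 0.49)^3 − 1) × 100% ≈ 230.8%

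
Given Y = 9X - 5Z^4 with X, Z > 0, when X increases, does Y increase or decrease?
Y increases

Taking the partial derivative:
∂Y/∂X = 9

∂Y/∂X = 9 > 0 (assuming positive values)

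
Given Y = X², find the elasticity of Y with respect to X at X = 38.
Elasticity = 2

Elasticity = (dY/dX) · (X/Y)

dY/dX = 2·X
At X = 38: dY/dX = 76, Y = 1444

Elasticity = 76 · (38 / 1444) = 2

Interpretation: for a small percentage change in X, the percentage change in Y is approximately 2.00 times as large.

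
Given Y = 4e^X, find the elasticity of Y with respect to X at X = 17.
Elasticity = 17

Elasticity = (dY/dX) · (X/Y)

dY/dX = 4·e^X
At X = 17: dY/dX = 4·e^17, Y = 4·e^17

Elasticity = (4·e^17) · (17 / (4·e^17)) = 17

Interpretation: for a small percentage change in X, the percentage change in Y is approximately 17.00 times as large.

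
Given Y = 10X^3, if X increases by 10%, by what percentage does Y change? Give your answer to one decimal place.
33.1%

For Y = 10X^3:
If X → X(1 + 0.1)
Then Y → Y · (1 + 0.1)^3
     = Y · 1.3310

Percentage change = ((1 + 0.1)^3 − 1) × 100% = 33.1%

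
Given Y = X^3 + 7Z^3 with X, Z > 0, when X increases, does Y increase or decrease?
Y increases

Taking the partial derivative:
∂Y/∂X = 3X^2

∂Y/∂X = 3X^2 > 0 (assuming positive values)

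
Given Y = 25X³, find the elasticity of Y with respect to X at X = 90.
Elasticity = 3

Elasticity = (dY/dX) · (X/Y)

dY/dX = 75·X²
At X = 90: dY/dX = 607500, Y = 18225000

Elasticity = 607500 · (90 / 18225000) = 3

Interpretation: for a small percentage change in X, the percentage change in Y is approximately 3.00 times as large.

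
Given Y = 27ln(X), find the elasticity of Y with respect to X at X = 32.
Elasticity = 1/ln(32) ≈ 0.2885

Elasticity = (dY/dX) · (X/Y)

dY/dX = 27/X
At X = 32: dY/dX = 27/32, Y = 27·ln(32)

Elasticity = (27/32) · (32 / (27·ln(32))) = 1/ln(32) ≈ 0.2885

Interpretation: for a small percentage change in X, the percentage change in Y is approximately 0.29 times as large.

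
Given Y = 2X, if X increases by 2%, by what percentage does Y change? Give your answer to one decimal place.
2.0%

For Y = 2X:
If X → X(1 + 0.02)
Then Y → Y · (1 + 0.02)^1
     = Y · 1.0200

Percentage change = ((1 + 0.02)^1 − 1) × 100% = 2.0%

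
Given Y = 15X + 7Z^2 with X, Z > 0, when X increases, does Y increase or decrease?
Y increases

Taking the partial derivative:
∂Y/∂X = 15

∂Y/∂X = 15 > 0 (assuming positive values)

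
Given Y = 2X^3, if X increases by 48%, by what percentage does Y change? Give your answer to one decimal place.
224.2%

For Y = 2X^3:
If X → X(1 + 0.48)
Then Y → Y · (1 + 0.48)^3
     ≈ Y · 3.2418

Percentage change = ((1 + 0.48)^3 − 1) × 100% ≈ 224.2%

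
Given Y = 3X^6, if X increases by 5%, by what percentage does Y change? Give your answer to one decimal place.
34.0%

For Y = 3X^6:
If X → X(1 + 0.05)
Then Y → Y · (1 + 0.05)^6
     ≈ Y · 1.3401

Percentage change = ((1 + 0.05)^6 − 1) × 100% ≈ 34.0%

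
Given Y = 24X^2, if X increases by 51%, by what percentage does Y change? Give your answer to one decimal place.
128.0%

For Y = 24X^2:
If X → X(1 + 0.51)
Then Y → Y · (1 + 0.51)^2
     = Y · 2.2801

Percentage change = ((1 + 0.51)^2 − 1) × 100% ≈ 128.0%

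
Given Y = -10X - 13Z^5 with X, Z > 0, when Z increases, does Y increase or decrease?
Y decreases

Taking the partial derivative:
∂Y/∂Z = -65Z^4

∂Y/∂Z = -65Z^4 < 0 (assuming positive values)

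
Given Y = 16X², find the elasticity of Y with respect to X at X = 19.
Elasticity = 2

Elasticity = (dY/dX) · (X/Y)

dY/dX = 32·X
At X = 19: dY/dX = 608, Y = 5776

Elasticity = 608 · (19 / 5776) = 2

Interpretation: for a small percentage change in X, the percentage change in Y is approximately 2.00 times as large.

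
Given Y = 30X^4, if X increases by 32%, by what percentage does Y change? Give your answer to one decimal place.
203.6%

For Y = 30X^4:
If X → X(1 + 0.32)
Then Y → Y · (1 + 0.32)^4
     ≈ Y · 3.0360

Percentage change = ((1 + 0.32)^4 − 1) × 100% ≈ 203.6%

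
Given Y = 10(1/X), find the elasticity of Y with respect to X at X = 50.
Elasticity = -1

Elasticity = (dY/dX) · (X/Y)

dY/dX = -10/X²
At X = 50: dY/dX = -1/250, Y = 1/5

Elasticity = (-1/250) · (50 / (1/5)) = -1

Interpretation: for a small percentage change in X, the percentage change in Y is approximately -1.00 times as large.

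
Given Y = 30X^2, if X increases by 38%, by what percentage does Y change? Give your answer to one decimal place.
90.4%

For Y = 30X^2:
If X → X(1 + 0.38)
Then Y → Y · (1 + 0.38)^2
     = Y · 1.9044

Percentage change = ((1 + 0.38)^2 − 1) × 100% ≈ 90.4%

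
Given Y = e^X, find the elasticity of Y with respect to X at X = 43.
Elasticity = 43

Elasticity = (dY/dX) · (X/Y)

dY/dX = e^X
At X = 43: dY/dX = e^43, Y = e^43

Elasticity = (e^43) · (43 / (e^43)) = 43

Interpretation: for a small percentage change in X, the percentage change in Y is approximately 43.00 times as large.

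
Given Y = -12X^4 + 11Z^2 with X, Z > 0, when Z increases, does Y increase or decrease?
Y increases

Taking the partial derivative:
∂Y/∂Z = 22Z

∂Y/∂Z = 22Z > 0 (assuming positive values)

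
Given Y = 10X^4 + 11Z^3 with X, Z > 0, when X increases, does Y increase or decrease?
Y increases

Taking the partial derivative:
∂Y/∂X = 40X^3

∂Y/∂X = 40X^3 > 0 (assuming positive values)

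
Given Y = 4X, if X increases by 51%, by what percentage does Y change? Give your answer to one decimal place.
51.0%

For Y = 4X:
If X → X(1 + 0.51)
Then Y → Y · (1 + 0.51)^1
     = Y · 1.5100

Percentage change = ((1 + 0.51)^1 − 1) × 100% = 51.0%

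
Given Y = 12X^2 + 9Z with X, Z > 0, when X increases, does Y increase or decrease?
Y increases

Taking the partial derivative:
∂Y/∂X = 24X

∂Y/∂X = 24X > 0 (assuming positive values)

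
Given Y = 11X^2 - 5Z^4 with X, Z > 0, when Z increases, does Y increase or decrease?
Y decreases

Taking the partial derivative:
∂Y/∂Z = -20Z^3

∂Y/∂Z = -20Z^3 < 0 (assuming positive values)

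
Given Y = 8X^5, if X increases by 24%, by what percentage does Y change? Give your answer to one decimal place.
193.2%

For Y = 8X^5:
If X → X(1 + 0.24)
Then Y → Y · (1 + 0.24)^5
     ≈ Y · 2.9316

Percentage change = ((1 + 0.24)^5 − 1) × 100% ≈ 193.2%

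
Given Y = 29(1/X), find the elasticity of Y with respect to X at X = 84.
Elasticity = -1

Elasticity = (dY/dX) · (X/Y)

dY/dX = -29/X²
At X = 84: dY/dX = -29/7056, Y = 29/84

Elasticity = (-29/7056) · (84 / (29/84)) = -1

Interpretation: for a small percentage change in X, the percentage change in Y is approximately -1.00 times as large.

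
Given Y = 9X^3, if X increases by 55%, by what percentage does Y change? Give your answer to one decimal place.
272.4%

For Y = 9X^3:
If X → X(1 + 0.55)
Then Y → Y · (1 + 0.55)^3
     ≈ Y · 3.7239

Percentage change = ((1 + 0.55)^3 − 1) × 100% ≈ 272.4%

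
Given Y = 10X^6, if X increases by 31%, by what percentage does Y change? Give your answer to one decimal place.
405.4%

For Y = 10X^6:
If X → X(1 + 0.31)
Then Y → Y · (1 + 0.31)^6
     ≈ Y · 5.0539

Percentage change = ((1 + 0.31)^6 − 1) × 100% ≈ 405.4%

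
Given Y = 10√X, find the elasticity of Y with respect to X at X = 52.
Elasticity = 1/2

Elasticity = (dY/dX) · (X/Y)

dY/dX = 5/√X
At X = 52: dY/dX = 5·√13/26, Y = 20·√13

Elasticity = (5·√13/26) · (52 / (20·√13)) = 1/2

Interpretation: for a small percentage change in X, the percentage change in Y is approximately 0.50 times as large.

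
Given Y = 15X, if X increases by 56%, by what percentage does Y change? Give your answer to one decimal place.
56.0%

For Y = 15X:
If X → X(1 + 0.56)
Then Y → Y · (1 + 0.56)^1
     = Y · 1.5600

Percentage change = ((1 + 0.56)^1 − 1) × 100% = 56.0%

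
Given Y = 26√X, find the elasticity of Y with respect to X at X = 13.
Elasticity = 1/2

Elasticity = (dY/dX) · (X/Y)

dY/dX = 13/√X
At X = 13: dY/dX = √13, Y = 26·√13

Elasticity = (√13) · (13 / (26·√13)) = 1/2

Interpretation: for a small percentage change in X, the percentage change in Y is approximately 0.50 times as large.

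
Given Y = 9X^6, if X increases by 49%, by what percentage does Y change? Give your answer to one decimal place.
994.3%

For Y = 9X^6:
If X → X(1 + 0.49)
Then Y → Y · (1 + 0.49)^6
     ≈ Y · 10.9425

Percentage change = ((1 + 0.49)^6 − 1) × 100% ≈ 994.3%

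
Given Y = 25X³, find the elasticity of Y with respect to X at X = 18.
Elasticity = 3

Elasticity = (dY/dX) · (X/Y)

dY/dX = 75·X²
At X = 18: dY/dX = 24300, Y = 145800

Elasticity = 24300 · (18 / 145800) = 3

Interpretation: for a small percentage change in X, the percentage change in Y is approximately 3.00 times as large.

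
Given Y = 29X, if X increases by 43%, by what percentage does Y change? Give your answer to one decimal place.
43.0%

For Y = 29X:
If X → X(1 + 0.43)
Then Y → Y · (1 + 0.43)^1
     = Y · 1.4300

Percentage change = ((1 + 0.43)^1 − 1) × 100% = 43.0%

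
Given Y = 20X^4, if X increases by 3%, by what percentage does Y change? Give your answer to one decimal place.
12.6%

For Y = 20X^4:
If X → X(1 + 0.03)
Then Y → Y · (1 + 0.03)^4
     ≈ Y · 1.1255

Percentage change = ((1 + 0.03)^4 − 1) × 100% ≈ 12.6%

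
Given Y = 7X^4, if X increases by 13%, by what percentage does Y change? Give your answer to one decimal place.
63.0%

For Y = 7X^4:
If X → X(1 + 0.13)
Then Y → Y · (1 + 0.13)^4
     ≈ Y · 1.6305

Percentage change = ((1 + 0.13)^4 − 1) × 100% ≈ 63.0%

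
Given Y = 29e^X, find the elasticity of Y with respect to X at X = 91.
Elasticity = 91

Elasticity = (dY/dX) · (X/Y)

dY/dX = 29·e^X
At X = 91: dY/dX = 29·e^91, Y = 29·e^91

Elasticity = (29·e^91) · (91 / (29·e^91)) = 91

Interpretation: for a small percentage change in X, the percentage change in Y is approximately 91.00 times as large.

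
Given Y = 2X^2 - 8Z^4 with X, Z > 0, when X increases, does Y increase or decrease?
Y increases

Taking the partial derivative:
∂Y/∂X = 4X

∂Y/∂X = 4X > 0 (assuming positive values)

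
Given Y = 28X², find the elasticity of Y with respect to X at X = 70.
Elasticity = 2

Elasticity = (dY/dX) · (X/Y)

dY/dX = 56·X
At X = 70: dY/dX = 3920, Y = 137200

Elasticity = 3920 · (70 / 137200) = 2

Interpretation: for a small percentage change in X, the percentage change in Y is approximately 2.00 times as large.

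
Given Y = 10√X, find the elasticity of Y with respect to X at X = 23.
Elasticity = 1/2

Elasticity = (dY/dX) · (X/Y)

dY/dX = 5/√X
At X = 23: dY/dX = 5·√23/23, Y = 10·√23

Elasticity = (5·√23/23) · (23 / (10·√23)) = 1/2

Interpretation: for a small percentage change in X, the percentage change in Y is approximately 0.50 times as large.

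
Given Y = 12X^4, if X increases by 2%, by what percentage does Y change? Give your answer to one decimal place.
8.2%

For Y = 12X^4:
If X → X(1 + 0.02)
Then Y → Y · (1 + 0.02)^4
     ≈ Y · 1.0824

Percentage change = ((1 + 0.02)^4 − 1) × 100% ≈ 8.2%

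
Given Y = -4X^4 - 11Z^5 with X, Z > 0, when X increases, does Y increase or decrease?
Y decreases

Taking the partial derivative:
∂Y/∂X = -16X^3

∂Y/∂X = -16X^3 < 0 (assuming positive values)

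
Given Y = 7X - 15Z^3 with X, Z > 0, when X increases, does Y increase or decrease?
Y increases

Taking the partial derivative:
∂Y/∂X = 7

∂Y/∂X = 7 > 0 (assuming positive values)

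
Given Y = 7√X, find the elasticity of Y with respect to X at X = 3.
Elasticity = 1/2

Elasticity = (dY/dX) · (X/Y)

dY/dX = 7/(2·√X)
At X = 3: dY/dX = 7·√3/6, Y = 7·√3

Elasticity = (7·√3/6) · (3 / (7·√3)) = 1/2

Interpretation: for a small percentage change in X, the percentage change in Y is approximately 0.50 times as large.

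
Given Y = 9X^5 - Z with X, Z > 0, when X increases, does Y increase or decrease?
Y increases

Taking the partial derivative:
∂Y/∂X = 45X^4

∂Y/∂X = 45X^4 > 0 (assuming positive values)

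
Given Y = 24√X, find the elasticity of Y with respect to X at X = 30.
Elasticity = 1/2

Elasticity = (dY/dX) · (X/Y)

dY/dX = 12/√X
At X = 30: dY/dX = 2·√30/5, Y = 24·√30

Elasticity = (2·√30/5) · (30 / (24·√30)) = 1/2

Interpretation: for a small percentage change in X, the percentage change in Y is approximately 0.50 times as large.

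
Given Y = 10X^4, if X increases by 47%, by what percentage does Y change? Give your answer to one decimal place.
366.9%

For Y = 10X^4:
If X → X(1 + 0.47)
Then Y → Y · (1 + 0.47)^4
     ≈ Y · 4.6695

Percentage change = ((1 + 0.47)^4 − 1) × 100% ≈ 366.9%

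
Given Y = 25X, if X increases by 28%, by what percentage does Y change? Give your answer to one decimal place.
28.0%

For Y = 25X:
If X → X(1 + 0.28)
Then Y → Y · (1 + 0.28)^1
     = Y · 1.2800

Percentage change = ((1 + 0.28)^1 − 1) × 100% = 28.0%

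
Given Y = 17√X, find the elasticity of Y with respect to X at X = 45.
Elasticity = 1/2

Elasticity = (dY/dX) · (X/Y)

dY/dX = 17/(2·√X)
At X = 45: dY/dX = 17·√5/30, Y = 51·√5

Elasticity = (17·√5/30) · (45 / (51·√5)) = 1/2

Interpretation: for a small percentage change in X, the percentage change in Y is approximately 0.50 times as large.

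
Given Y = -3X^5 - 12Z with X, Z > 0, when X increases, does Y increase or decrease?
Y decreases

Taking the partial derivative:
∂Y/∂X = -15X^4

∂Y/∂X = -15X^4 < 0 (assuming positive values)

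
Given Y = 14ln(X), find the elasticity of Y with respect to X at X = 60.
Elasticity = 1/ln(60) ≈ 0.2442

Elasticity = (dY/dX) · (X/Y)

dY/dX = 14/X
At X = 60: dY/dX = 7/30, Y = 14·ln(60)

Elasticity = (7/30) · (60 / (14·ln(60))) = 1/ln(60) ≈ 0.2442

Interpretation: for a small percentage change in X, the percentage change in Y is approximately 0.24 times as large.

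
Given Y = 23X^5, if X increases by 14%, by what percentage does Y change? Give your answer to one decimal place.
92.5%

For Y = 23X^5:
If X → X(1 + 0.14)
Then Y → Y · (1 + 0.14)^5
     ≈ Y · 1.9254

Percentage change = ((1 + 0.14)^5 − 1) × 100% ≈ 92.5%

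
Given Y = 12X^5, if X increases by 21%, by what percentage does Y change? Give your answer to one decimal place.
159.4%

For Y = 12X^5:
If X → X(1 + 0.21)
Then Y → Y · (1 + 0.21)^5
     ≈ Y · 2.5937

Percentage change = ((1 + 0.21)^5 − 1) × 100% ≈ 159.4%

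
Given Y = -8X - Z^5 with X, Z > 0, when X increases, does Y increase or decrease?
Y decreases

Taking the partial derivative:
∂Y/∂X = -8

∂Y/∂X = -8 < 0 (assuming positive values)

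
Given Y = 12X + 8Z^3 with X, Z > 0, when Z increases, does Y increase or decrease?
Y increases

Taking the partial derivative:
∂Y/∂Z = 24Z^2

∂Y/∂Z = 24Z^2 > 0 (assuming positive values)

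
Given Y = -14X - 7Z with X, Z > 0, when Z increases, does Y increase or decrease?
Y decreases

Taking the partial derivative:
∂Y/∂Z = -7

∂Y/∂Z = -7 < 0 (assuming positive values)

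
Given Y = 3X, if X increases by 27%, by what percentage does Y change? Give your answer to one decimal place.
27.0%

For Y = 3X:
If X → X(1 + 0.27)
Then Y → Y · (1 + 0.27)^1
     = Y · 1.2700

Percentage change = ((1 + 0.27)^1 − 1) × 100% = 27.0%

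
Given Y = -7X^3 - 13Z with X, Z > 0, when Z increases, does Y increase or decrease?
Y decreases

Taking the partial derivative:
∂Y/∂Z = -13

∂Y/∂Z = -13 < 0 (assuming positive values)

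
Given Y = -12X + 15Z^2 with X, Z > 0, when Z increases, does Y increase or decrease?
Y increases

Taking the partial derivative:
∂Y/∂Z = 30Z

∂Y/∂Z = 30Z > 0 (assuming positive values)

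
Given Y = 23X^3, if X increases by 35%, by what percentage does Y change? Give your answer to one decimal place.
146.0%

For Y = 23X^3:
If X → X(1 + 0.35)
Then Y → Y · (1 + 0.35)^3
     ≈ Y · 2.4604

Percentage change = ((1 + 0.35)^3 − 1) × 100% ≈ 146.0%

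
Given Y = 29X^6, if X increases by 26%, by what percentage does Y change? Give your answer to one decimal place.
300.2%

For Y = 29X^6:
If X → X(1 + 0.26)
Then Y → Y · (1 + 0.26)^6
     ≈ Y · 4.0015

Percentage change = ((1 + 0.26)^6 − 1) × 100% ≈ 300.2%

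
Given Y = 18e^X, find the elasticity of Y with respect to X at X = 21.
Elasticity = 21

Elasticity = (dY/dX) · (X/Y)

dY/dX = 18·e^X
At X = 21: dY/dX = 18·e^21, Y = 18·e^21

Elasticity = (18·e^21) · (21 / (18·e^21)) = 21

Interpretation: for a small percentage change in X, the percentage change in Y is approximately 21.00 times as large.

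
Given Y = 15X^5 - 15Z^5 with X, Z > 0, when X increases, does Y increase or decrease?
Y increases

Taking the partial derivative:
∂Y/∂X = 75X^4

∂Y/∂X = 75X^4 > 0 (assuming positive values)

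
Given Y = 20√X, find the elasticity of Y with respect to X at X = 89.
Elasticity = 1/2

Elasticity = (dY/dX) · (X/Y)

dY/dX = 10/√X
At X = 89: dY/dX = 10·√89/89, Y = 20·√89

Elasticity = (10·√89/89) · (89 / (20·√89)) = 1/2

Interpretation: for a small percentage change in X, the percentage change in Y is approximately 0.50 times as large.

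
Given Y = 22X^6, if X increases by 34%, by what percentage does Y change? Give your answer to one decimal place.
478.9%

For Y = 22X^6:
If X → X(1 + 0.34)
Then Y → Y · (1 + 0.34)^6
     ≈ Y · 5.7893

Percentage change = ((1 + 0.34)^6 − 1) × 100% ≈ 478.9%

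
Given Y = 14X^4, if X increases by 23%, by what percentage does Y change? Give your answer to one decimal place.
128.9%

For Y = 14X^4:
If X → X(1 + 0.23)
Then Y → Y · (1 + 0.23)^4
     ≈ Y · 2.2889

Percentage change = ((1 + 0.23)^4 − 1) × 100% ≈ 128.9%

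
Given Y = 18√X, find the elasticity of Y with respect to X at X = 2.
Elasticity = 1/2

Elasticity = (dY/dX) · (X/Y)

dY/dX = 9/√X
At X = 2: dY/dX = 9·√2/2, Y = 18·√2

Elasticity = (9·√2/2) · (2 / (18·√2)) = 1/2

Interpretation: for a small percentage change in X, the percentage change in Y is approximately 0.50 times as large.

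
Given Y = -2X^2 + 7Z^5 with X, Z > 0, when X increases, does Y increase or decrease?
Y decreases

Taking the partial derivative:
∂Y/∂X = -4X

∂Y/∂X = -4X < 0 (assuming positive values)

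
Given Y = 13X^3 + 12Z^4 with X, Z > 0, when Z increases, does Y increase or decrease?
Y increases

Taking the partial derivative:
∂Y/∂Z = 48Z^3

∂Y/∂Z = 48Z^3 > 0 (assuming positive values)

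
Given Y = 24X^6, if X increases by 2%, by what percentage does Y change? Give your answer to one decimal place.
12.6%

For Y = 24X^6:
If X → X(1 + 0.02)
Then Y → Y · (1 + 0.02)^6
     ≈ Y · 1.1262

Percentage change = ((1 + 0.02)^6 − 1) × 100% ≈ 12.6%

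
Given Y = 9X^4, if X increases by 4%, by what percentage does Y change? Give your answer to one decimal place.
17.0%

For Y = 9X^4:
If X → X(1 + 0.04)
Then Y → Y · (1 + 0.04)^4
     ≈ Y · 1.1699

Percentage change = ((1 + 0.04)^4 − 1) × 100% ≈ 17.0%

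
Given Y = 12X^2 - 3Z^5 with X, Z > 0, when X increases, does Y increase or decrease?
Y increases

Taking the partial derivative:
∂Y/∂X = 24X

∂Y/∂X = 24X > 0 (assuming positive values)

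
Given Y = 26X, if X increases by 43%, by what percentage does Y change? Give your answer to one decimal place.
43.0%

For Y = 26X:
If X → X(1 + 0.43)
Then Y → Y · (1 + 0.43)^1
     = Y · 1.4300

Percentage change = ((1 + 0.43)^1 − 1) × 100% = 43.0%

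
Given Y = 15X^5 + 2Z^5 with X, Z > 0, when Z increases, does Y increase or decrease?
Y increases

Taking the partial derivative:
∂Y/∂Z = 10Z^4

∂Y/∂Z = 10Z^4 > 0 (assuming positive values)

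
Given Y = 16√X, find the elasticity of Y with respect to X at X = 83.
Elasticity = 1/2

Elasticity = (dY/dX) · (X/Y)

dY/dX = 8/√X
At X = 83: dY/dX = 8·√83/83, Y = 16·√83

Elasticity = (8·√83/83) · (83 / (16·√83)) = 1/2

Interpretation: for a small percentage change in X, the percentage change in Y is approximately 0.50 times as large.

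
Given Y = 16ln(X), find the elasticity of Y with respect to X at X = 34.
Elasticity = 1/ln(34) ≈ 0.2836

Elasticity = (dY/dX) · (X/Y)

dY/dX = 16/X
At X = 34: dY/dX = 8/17, Y = 16·ln(34)

Elasticity = (8/17) · (34 / (16·ln(34))) = 1/ln(34) ≈ 0.2836

Interpretation: for a small percentage change in X, the percentage change in Y is approximately 0.28 times as large.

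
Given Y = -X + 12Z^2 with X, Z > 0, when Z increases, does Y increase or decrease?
Y increases

Taking the partial derivative:
∂Y/∂Z = 24Z

∂Y/∂Z = 24Z > 0 (assuming positive values)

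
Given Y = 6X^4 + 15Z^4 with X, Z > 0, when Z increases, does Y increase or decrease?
Y increases

Taking the partial derivative:
∂Y/∂Z = 60Z^3

∂Y/∂Z = 60Z^3 > 0 (assuming positive values)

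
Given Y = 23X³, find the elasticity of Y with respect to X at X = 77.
Elasticity = 3

Elasticity = (dY/dX) · (X/Y)

dY/dX = 69·X²
At X = 77: dY/dX = 409101, Y = 10500259

Elasticity = 409101 · (77 / 10500259) = 3

Interpretation: for a small percentage change in X, the percentage change in Y is approximately 3.00 times as large.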